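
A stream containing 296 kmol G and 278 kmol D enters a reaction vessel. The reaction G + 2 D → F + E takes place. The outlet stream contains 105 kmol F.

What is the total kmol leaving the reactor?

469 kmol

For F: n = n₀ + 1ξ → 105 = 0 + 1ξ, giving ξ = 105 kmol.
Outlet amounts (n = n₀ + ν ξ):
  G: 296 − 1(105) = 191
  D: 278 − 2(105) = 68
  F: 0 + 1(105) = 105
  E: 0 + 1(105) = 105
Total out = 191 + 68 + 105 + 105 = 469 kmol.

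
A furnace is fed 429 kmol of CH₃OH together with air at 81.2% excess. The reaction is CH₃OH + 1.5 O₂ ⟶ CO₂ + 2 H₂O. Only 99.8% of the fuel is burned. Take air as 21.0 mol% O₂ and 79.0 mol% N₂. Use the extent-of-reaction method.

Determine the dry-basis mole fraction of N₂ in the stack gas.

Stoichiometric O₂ = 1.5 × 429 = 643.5 kmol; O₂ fed = 643.5 × 1.812 = 1166 kmol.
N₂ fed = 1166 × 79/21 = 4386 kmol.
Fuel reacted = 0.998 × 429 → ξ = 428.1 kmol.
Outlet (n = n₀ + ν ξ):
  CH₃OH: 429 − 1(428.1) = 0.858
  O₂: 1166 − 1.5(428.1) = 523.8
  N₂: 4386 (inert)
  CO₂: 0 + 1(428.1) = 428.1
  H₂O: 0 + 2(428.1) = 856.3
Dry total = 5339 kmol; y_N₂ (dry) = 4386 / 5339 = 0.8215.

0.822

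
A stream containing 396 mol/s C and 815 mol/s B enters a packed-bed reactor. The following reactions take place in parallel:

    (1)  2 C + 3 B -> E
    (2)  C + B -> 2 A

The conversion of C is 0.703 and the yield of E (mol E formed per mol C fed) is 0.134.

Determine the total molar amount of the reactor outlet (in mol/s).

Yield of E: 1ξ₁ / 396 = 0.134 → ξ₁ = 53.06 mol/s.
Conversion of C: 2ξ₁ + 1ξ₂ = 0.703 × 396 = 278.4 → ξ₂ = 172.3 mol/s.
Outlet amounts (n = n₀ + Σ ν·ξ):
  C: 396 − 2(53.06) − 1(172.3) = 117.6
  B: 815 − 3(53.06) − 1(172.3) = 483.5
  E: 0 + 1(53.06) = 53.06
  A: 0 + 2(172.3) = 344.5
Total out = 117.6 + 483.5 + 53.06 + 344.5 = 998.7 mol/s.

999 mol/s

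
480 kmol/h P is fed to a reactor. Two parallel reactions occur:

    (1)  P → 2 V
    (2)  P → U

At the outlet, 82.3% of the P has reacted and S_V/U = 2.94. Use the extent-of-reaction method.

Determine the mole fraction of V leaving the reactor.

Conversion of P: P consumed = 0.823 × 480 = 395 kmol/h = 1ξ₁ + 1ξ₂.
Selectivity: 2ξ₁ / (1ξ₂) = 2.94 → ξ₁ = 1.47 ξ₂.
Substitute: (1·1.47 + 1) ξ₂ = 395 → ξ₂ = 159.9 kmol/h, ξ₁ = 235.1 kmol/h.
Outlet amounts (n = n₀ + Σ ν·ξ):
  P: 480 − 1(235.1) − 1(159.9) = 84.96
  V: 0 + 2(235.1) = 470.2
  U: 0 + 1(159.9) = 159.9
Total out = 715.1 kmol/h; y_V = 470.2 / 715.1 = 0.6575.

0.658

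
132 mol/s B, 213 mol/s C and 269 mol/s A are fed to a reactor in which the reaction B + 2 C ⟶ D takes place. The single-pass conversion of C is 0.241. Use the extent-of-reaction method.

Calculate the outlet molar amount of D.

C reacted = 0.241 × 213 = 51.33 mol/s; ν_C = −2, so ξ = 51.33/2 = 25.67 mol/s.
Outlet amounts (n = n₀ + ν ξ):
  B: 132 − 1(25.67) = 106.3
  C: 213 − 2(25.67) = 161.7
  D: 0 + 1(25.67) = 25.67
  A: 269 (inert)

25.7 mol/s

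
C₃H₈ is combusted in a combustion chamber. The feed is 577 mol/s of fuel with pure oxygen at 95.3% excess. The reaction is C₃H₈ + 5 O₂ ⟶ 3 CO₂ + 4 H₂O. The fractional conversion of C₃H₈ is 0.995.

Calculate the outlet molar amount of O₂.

Stoichiometric O₂ = 5 × 577 = 2885 mol/s; O₂ fed = 2885 × 1.953 = 5634 mol/s.
Fuel reacted = 0.995 × 577 → ξ = 574.1 mol/s.
Outlet (n = n₀ + ν ξ):
  C₃H₈: 577 − 1(574.1) = 2.885
  O₂: 5634 − 5(574.1) = 2764
  CO₂: 0 + 3(574.1) = 1722
  H₂O: 0 + 4(574.1) = 2296

2760 mol/s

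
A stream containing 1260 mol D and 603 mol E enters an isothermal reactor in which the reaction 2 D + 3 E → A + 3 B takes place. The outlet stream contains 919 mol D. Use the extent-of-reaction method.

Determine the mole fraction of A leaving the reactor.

0.101

For D: n = n₀ − 2ξ → 919 = 1260 − 2ξ, giving ξ = 170.5 mol.
Outlet amounts (n = n₀ + ν ξ):
  D: 1260 − 2(170.5) = 919
  E: 603 − 3(170.5) = 91.5
  A: 0 + 1(170.5) = 170.5
  B: 0 + 3(170.5) = 511.5
Total out = 1692 mol; y_A = 170.5 / 1692 = 0.1007.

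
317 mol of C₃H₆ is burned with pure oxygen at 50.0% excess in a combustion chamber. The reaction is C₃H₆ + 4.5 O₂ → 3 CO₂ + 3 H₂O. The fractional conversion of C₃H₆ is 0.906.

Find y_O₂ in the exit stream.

0.326

Stoichiometric O₂ = 4.5 × 317 = 1426 mol; O₂ fed = 1426 × 1.500 = 2140 mol.
Fuel reacted = 0.906 × 317 → ξ = 287.2 mol.
Outlet (n = n₀ + ν ξ):
  C₃H₆: 317 − 1(287.2) = 29.8
  O₂: 2140 − 4.5(287.2) = 847.3
  CO₂: 0 + 3(287.2) = 861.6
  H₂O: 0 + 3(287.2) = 861.6
Total out = 2600 mol; y_O₂ = 847.3 / 2600 = 0.3259.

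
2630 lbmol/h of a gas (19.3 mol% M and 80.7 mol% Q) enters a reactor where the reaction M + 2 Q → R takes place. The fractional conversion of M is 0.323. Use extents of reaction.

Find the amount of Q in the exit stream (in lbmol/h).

M reacted = 0.323 × 507.6 = 164 lbmol/h; ν_M = −1, so ξ = 164/1 = 164 lbmol/h.
Outlet amounts (n = n₀ + ν ξ):
  M: 507.6 − 1(164) = 343.6
  Q: 2122 − 2(164) = 1795
  R: 0 + 1(164) = 164

1790 lbmol/h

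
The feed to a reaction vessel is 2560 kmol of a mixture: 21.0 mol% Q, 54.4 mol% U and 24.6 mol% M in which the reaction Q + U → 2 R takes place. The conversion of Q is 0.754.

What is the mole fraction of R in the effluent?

0.317

Q reacted = 0.754 × 537.6 = 405.4 kmol; ν_Q = −1, so ξ = 405.4/1 = 405.4 kmol.
Outlet amounts (n = n₀ + ν ξ):
  Q: 537.6 − 1(405.4) = 132.2
  U: 1393 − 1(405.4) = 987.3
  R: 0 + 2(405.4) = 810.7
  M: 629.8 (inert)
Total out = 2560 kmol; y_R = 810.7 / 2560 = 0.3167.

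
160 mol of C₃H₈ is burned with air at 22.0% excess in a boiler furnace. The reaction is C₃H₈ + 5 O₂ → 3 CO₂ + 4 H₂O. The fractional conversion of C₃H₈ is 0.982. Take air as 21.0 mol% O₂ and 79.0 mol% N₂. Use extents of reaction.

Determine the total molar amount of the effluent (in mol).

Stoichiometric O₂ = 5 × 160 = 800 mol; O₂ fed = 800 × 1.220 = 976 mol.
N₂ fed = 976 × 79/21 = 3672 mol.
Fuel reacted = 0.982 × 160 → ξ = 157.1 mol.
Outlet (n = n₀ + ν ξ):
  C₃H₈: 160 − 1(157.1) = 2.88
  O₂: 976 − 5(157.1) = 190.4
  N₂: 3672 (inert)
  CO₂: 0 + 3(157.1) = 471.4
  H₂O: 0 + 4(157.1) = 628.5
Total out = 2.88 + 190.4 + 3672 + 471.4 + 628.5 = 4965 mol.

4960 mol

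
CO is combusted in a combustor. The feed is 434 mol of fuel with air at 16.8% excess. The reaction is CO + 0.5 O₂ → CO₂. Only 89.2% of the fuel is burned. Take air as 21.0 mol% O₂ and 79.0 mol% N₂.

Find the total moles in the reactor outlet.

Stoichiometric O₂ = 0.5 × 434 = 217 mol; O₂ fed = 217 × 1.168 = 253.5 mol.
N₂ fed = 253.5 × 79/21 = 953.5 mol.
Fuel reacted = 0.892 × 434 → ξ = 387.1 mol.
Outlet (n = n₀ + ν ξ):
  CO: 434 − 1(387.1) = 46.87
  O₂: 253.5 − 0.5(387.1) = 59.89
  N₂: 953.5 (inert)
  CO₂: 0 + 1(387.1) = 387.1
Total out = 46.87 + 59.89 + 953.5 + 387.1 = 1447 mol.

1450 mol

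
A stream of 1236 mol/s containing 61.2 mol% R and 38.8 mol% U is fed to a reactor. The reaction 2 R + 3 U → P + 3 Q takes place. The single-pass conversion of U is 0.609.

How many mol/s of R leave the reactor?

562 mol/s

U reacted = 0.609 × 479.6 = 292.1 mol/s; ν_U = −3, so ξ = 292.1/3 = 97.35 mol/s.
Outlet amounts (n = n₀ + ν ξ):
  R: 756.4 − 2(97.35) = 561.7
  U: 479.6 − 3(97.35) = 187.5
  P: 0 + 1(97.35) = 97.35
  Q: 0 + 3(97.35) = 292.1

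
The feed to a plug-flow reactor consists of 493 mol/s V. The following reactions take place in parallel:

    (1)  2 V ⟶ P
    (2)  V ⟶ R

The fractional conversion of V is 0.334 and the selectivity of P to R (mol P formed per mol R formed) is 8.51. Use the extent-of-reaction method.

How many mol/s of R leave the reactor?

Conversion of V: V consumed = 0.334 × 493 = 164.7 mol/s = 2ξ₁ + 1ξ₂.
Selectivity: 1ξ₁ / (1ξ₂) = 8.51 → ξ₁ = 8.51 ξ₂.
Substitute: (2·8.51 + 1) ξ₂ = 164.7 → ξ₂ = 9.138 mol/s, ξ₁ = 77.76 mol/s.
Outlet amounts (n = n₀ + Σ ν·ξ):
  V: 493 − 2(77.76) − 1(9.138) = 328.3
  P: 0 + 1(77.76) = 77.76
  R: 0 + 1(9.138) = 9.138

9.14 mol/s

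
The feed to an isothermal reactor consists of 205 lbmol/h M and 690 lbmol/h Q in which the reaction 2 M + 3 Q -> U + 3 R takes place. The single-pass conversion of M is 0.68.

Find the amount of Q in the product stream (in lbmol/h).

481 lbmol/h

M reacted = 0.68 × 205 = 139.4 lbmol/h; ν_M = −2, so ξ = 139.4/2 = 69.7 lbmol/h.
Outlet amounts (n = n₀ + ν ξ):
  M: 205 − 2(69.7) = 65.6
  Q: 690 − 3(69.7) = 480.9
  U: 0 + 1(69.7) = 69.7
  R: 0 + 3(69.7) = 209.1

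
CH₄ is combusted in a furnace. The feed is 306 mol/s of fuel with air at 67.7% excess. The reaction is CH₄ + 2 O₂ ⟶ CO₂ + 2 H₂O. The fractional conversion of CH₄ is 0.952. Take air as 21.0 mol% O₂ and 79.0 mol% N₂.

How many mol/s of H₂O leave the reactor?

Stoichiometric O₂ = 2 × 306 = 612 mol/s; O₂ fed = 612 × 1.677 = 1026 mol/s.
N₂ fed = 1026 × 79/21 = 3861 mol/s.
Fuel reacted = 0.952 × 306 → ξ = 291.3 mol/s.
Outlet (n = n₀ + ν ξ):
  CH₄: 306 − 1(291.3) = 14.69
  O₂: 1026 − 2(291.3) = 443.7
  N₂: 3861 (inert)
  CO₂: 0 + 1(291.3) = 291.3
  H₂O: 0 + 2(291.3) = 582.6

583 mol/s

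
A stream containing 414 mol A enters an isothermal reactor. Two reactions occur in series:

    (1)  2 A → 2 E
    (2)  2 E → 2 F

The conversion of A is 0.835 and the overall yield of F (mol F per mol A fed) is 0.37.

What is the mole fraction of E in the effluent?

Conversion of A: A consumed = 2ξ₁ = 0.835 × 414 → ξ₁ = 172.8 mol.
Yield of F: 2ξ₂ / 414 = 0.37 → ξ₂ = 76.59 mol.
Outlet amounts (n = n₀ + Σ ν·ξ):
  A: 414 − 2(172.8) = 68.31
  E: 0 + 2(172.8) − 2(76.59) = 192.5
  F: 0 + 2(76.59) = 153.2
Total out = 414 mol; y_E = 192.5 / 414 = 0.465.

0.465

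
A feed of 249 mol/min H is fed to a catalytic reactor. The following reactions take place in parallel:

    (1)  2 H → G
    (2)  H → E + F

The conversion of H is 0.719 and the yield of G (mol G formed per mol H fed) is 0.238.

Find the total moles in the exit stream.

Yield of G: 1ξ₁ / 249 = 0.238 → ξ₁ = 59.26 mol/min.
Conversion of H: 2ξ₁ + 1ξ₂ = 0.719 × 249 = 179 → ξ₂ = 60.51 mol/min.
Outlet amounts (n = n₀ + Σ ν·ξ):
  H: 249 − 2(59.26) − 1(60.51) = 69.97
  G: 0 + 1(59.26) = 59.26
  E: 0 + 1(60.51) = 60.51
  F: 0 + 1(60.51) = 60.51
Total out = 69.97 + 59.26 + 60.51 + 60.51 = 250.2 mol/min.

250 mol/min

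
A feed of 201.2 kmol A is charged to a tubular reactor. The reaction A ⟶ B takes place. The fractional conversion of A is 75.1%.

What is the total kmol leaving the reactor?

201 kmol

A reacted = 0.751 × 201.2 = 151.1 kmol; ν_A = −1, so ξ = 151.1/1 = 151.1 kmol.
Outlet amounts (n = n₀ + ν ξ):
  A: 201.2 − 1(151.1) = 50.1
  B: 0 + 1(151.1) = 151.1
Total out = 50.1 + 151.1 = 201.2 kmol.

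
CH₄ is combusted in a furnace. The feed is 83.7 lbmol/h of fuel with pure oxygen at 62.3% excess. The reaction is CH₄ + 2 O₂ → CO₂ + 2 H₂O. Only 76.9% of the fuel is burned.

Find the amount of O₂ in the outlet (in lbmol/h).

Stoichiometric O₂ = 2 × 83.7 = 167.4 lbmol/h; O₂ fed = 167.4 × 1.623 = 271.7 lbmol/h.
Fuel reacted = 0.769 × 83.7 → ξ = 64.37 lbmol/h.
Outlet (n = n₀ + ν ξ):
  CH₄: 83.7 − 1(64.37) = 19.33
  O₂: 271.7 − 2(64.37) = 143
  CO₂: 0 + 1(64.37) = 64.37
  H₂O: 0 + 2(64.37) = 128.7

143 lbmol/h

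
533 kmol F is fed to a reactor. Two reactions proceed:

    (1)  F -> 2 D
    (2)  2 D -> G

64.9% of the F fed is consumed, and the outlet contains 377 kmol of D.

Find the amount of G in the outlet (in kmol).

157 kmol

Conversion of F: F consumed = 1ξ₁ = 0.649 × 533 → ξ₁ = 345.9 kmol.
D balance: n_D = 0 + 2ξ₁ − 2ξ₂ = 377 → ξ₂ = (2·345.9 − 377)/2 = 157.4 kmol.
Outlet amounts (n = n₀ + Σ ν·ξ):
  F: 533 − 1(345.9) = 187.1
  D: 0 + 2(345.9) − 2(157.4) = 377
  G: 0 + 1(157.4) = 157.4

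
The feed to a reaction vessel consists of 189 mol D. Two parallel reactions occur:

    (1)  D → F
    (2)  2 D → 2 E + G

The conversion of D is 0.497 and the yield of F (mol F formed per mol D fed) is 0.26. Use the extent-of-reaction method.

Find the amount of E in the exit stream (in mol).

44.8 mol

Yield of F: 1ξ₁ / 189 = 0.26 → ξ₁ = 49.14 mol.
Conversion of D: 1ξ₁ + 2ξ₂ = 0.497 × 189 = 93.93 → ξ₂ = 22.4 mol.
Outlet amounts (n = n₀ + Σ ν·ξ):
  D: 189 − 1(49.14) − 2(22.4) = 95.07
  F: 0 + 1(49.14) = 49.14
  E: 0 + 2(22.4) = 44.79
  G: 0 + 1(22.4) = 22.4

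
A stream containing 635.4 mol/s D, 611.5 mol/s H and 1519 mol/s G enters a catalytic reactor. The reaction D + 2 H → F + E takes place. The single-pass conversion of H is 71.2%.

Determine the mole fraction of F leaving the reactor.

H reacted = 0.712 × 611.5 = 435.4 mol/s; ν_H = −2, so ξ = 435.4/2 = 217.7 mol/s.
Outlet amounts (n = n₀ + ν ξ):
  D: 635.4 − 1(217.7) = 417.7
  H: 611.5 − 2(217.7) = 176.1
  F: 0 + 1(217.7) = 217.7
  E: 0 + 1(217.7) = 217.7
  G: 1519 (inert)
Total out = 2548 mol/s; y_F = 217.7 / 2548 = 0.08543.

0.0854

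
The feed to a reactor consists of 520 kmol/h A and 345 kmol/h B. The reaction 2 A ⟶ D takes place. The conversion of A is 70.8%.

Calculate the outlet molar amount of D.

A reacted = 0.708 × 520 = 368.2 kmol/h; ν_A = −2, so ξ = 368.2/2 = 184.1 kmol/h.
Outlet amounts (n = n₀ + ν ξ):
  A: 520 − 2(184.1) = 151.8
  D: 0 + 1(184.1) = 184.1
  B: 345 (inert)

184 kmol/h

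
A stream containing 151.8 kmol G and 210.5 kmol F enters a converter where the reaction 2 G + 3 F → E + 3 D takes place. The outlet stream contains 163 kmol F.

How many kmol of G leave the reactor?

For F: n = n₀ − 3ξ → 163 = 210.5 − 3ξ, giving ξ = 15.83 kmol.
Outlet amounts (n = n₀ + ν ξ):
  G: 151.8 − 2(15.83) = 120.1
  F: 210.5 − 3(15.83) = 163
  E: 0 + 1(15.83) = 15.83
  D: 0 + 3(15.83) = 47.5

120 kmol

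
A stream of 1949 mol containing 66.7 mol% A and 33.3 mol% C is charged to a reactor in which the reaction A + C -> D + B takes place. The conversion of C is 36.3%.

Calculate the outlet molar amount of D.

236 mol

C reacted = 0.363 × 649 = 235.6 mol; ν_C = −1, so ξ = 235.6/1 = 235.6 mol.
Outlet amounts (n = n₀ + ν ξ):
  A: 1300 − 1(235.6) = 1064
  C: 649 − 1(235.6) = 413.4
  D: 0 + 1(235.6) = 235.6
  B: 0 + 1(235.6) = 235.6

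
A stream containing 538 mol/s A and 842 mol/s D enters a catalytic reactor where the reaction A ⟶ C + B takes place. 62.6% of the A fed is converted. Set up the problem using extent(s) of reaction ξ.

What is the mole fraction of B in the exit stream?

0.196

A reacted = 0.626 × 538 = 336.8 mol/s; ν_A = −1, so ξ = 336.8/1 = 336.8 mol/s.
Outlet amounts (n = n₀ + ν ξ):
  A: 538 − 1(336.8) = 201.2
  C: 0 + 1(336.8) = 336.8
  B: 0 + 1(336.8) = 336.8
  D: 842 (inert)
Total out = 1717 mol/s; y_B = 336.8 / 1717 = 0.1962.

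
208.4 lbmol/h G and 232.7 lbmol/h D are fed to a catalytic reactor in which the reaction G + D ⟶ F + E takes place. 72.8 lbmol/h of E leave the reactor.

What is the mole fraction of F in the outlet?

For E: n = n₀ + 1ξ → 72.8 = 0 + 1ξ, giving ξ = 72.8 lbmol/h.
Outlet amounts (n = n₀ + ν ξ):
  G: 208.4 − 1(72.8) = 135.6
  D: 232.7 − 1(72.8) = 159.9
  F: 0 + 1(72.8) = 72.8
  E: 0 + 1(72.8) = 72.8
Total out = 441.1 lbmol/h; y_F = 72.8 / 441.1 = 0.165.

0.165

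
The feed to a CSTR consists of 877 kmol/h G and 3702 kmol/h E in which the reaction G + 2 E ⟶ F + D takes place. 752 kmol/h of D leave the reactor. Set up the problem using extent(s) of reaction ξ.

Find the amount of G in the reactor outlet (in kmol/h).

For D: n = n₀ + 1ξ → 752 = 0 + 1ξ, giving ξ = 752 kmol/h.
Outlet amounts (n = n₀ + ν ξ):
  G: 877 − 1(752) = 125
  E: 3702 − 2(752) = 2198
  F: 0 + 1(752) = 752
  D: 0 + 1(752) = 752

125 kmol/h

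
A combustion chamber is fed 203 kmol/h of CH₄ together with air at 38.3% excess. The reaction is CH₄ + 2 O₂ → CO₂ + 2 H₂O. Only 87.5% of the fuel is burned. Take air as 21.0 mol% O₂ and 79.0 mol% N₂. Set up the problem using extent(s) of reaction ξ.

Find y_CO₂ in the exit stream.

Stoichiometric O₂ = 2 × 203 = 406 kmol/h; O₂ fed = 406 × 1.383 = 561.5 kmol/h.
N₂ fed = 561.5 × 79/21 = 2112 kmol/h.
Fuel reacted = 0.875 × 203 → ξ = 177.6 kmol/h.
Outlet (n = n₀ + ν ξ):
  CH₄: 203 − 1(177.6) = 25.38
  O₂: 561.5 − 2(177.6) = 206.2
  N₂: 2112 (inert)
  CO₂: 0 + 1(177.6) = 177.6
  H₂O: 0 + 2(177.6) = 355.2
Total out = 2877 kmol/h; y_CO₂ = 177.6 / 2877 = 0.06174.

0.0617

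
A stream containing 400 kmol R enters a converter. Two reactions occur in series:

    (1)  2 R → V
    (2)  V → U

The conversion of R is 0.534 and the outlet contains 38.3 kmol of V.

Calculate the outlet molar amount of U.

68.5 kmol

Conversion of R: R consumed = 2ξ₁ = 0.534 × 400 → ξ₁ = 106.8 kmol.
V balance: n_V = 0 + 1ξ₁ − 1ξ₂ = 38.3 → ξ₂ = (1·106.8 − 38.3)/1 = 68.5 kmol.
Outlet amounts (n = n₀ + Σ ν·ξ):
  R: 400 − 2(106.8) = 186.4
  V: 0 + 1(106.8) − 1(68.5) = 38.3
  U: 0 + 1(68.5) = 68.5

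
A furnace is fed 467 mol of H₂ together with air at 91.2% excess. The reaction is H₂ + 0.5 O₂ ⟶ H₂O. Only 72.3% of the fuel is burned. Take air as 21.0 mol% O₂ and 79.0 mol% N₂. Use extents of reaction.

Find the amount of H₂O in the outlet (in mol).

Stoichiometric O₂ = 0.5 × 467 = 233.5 mol; O₂ fed = 233.5 × 1.912 = 446.5 mol.
N₂ fed = 446.5 × 79/21 = 1680 mol.
Fuel reacted = 0.723 × 467 → ξ = 337.6 mol.
Outlet (n = n₀ + ν ξ):
  H₂: 467 − 1(337.6) = 129.4
  O₂: 446.5 − 0.5(337.6) = 277.6
  N₂: 1680 (inert)
  H₂O: 0 + 1(337.6) = 337.6

338 mol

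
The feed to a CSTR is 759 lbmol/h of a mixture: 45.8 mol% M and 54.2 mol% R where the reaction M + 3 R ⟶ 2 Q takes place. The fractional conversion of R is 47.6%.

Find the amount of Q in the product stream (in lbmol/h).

R reacted = 0.476 × 411.4 = 195.8 lbmol/h; ν_R = −3, so ξ = 195.8/3 = 65.27 lbmol/h.
Outlet amounts (n = n₀ + ν ξ):
  M: 347.6 − 1(65.27) = 282.4
  R: 411.4 − 3(65.27) = 215.6
  Q: 0 + 2(65.27) = 130.5

131 lbmol/h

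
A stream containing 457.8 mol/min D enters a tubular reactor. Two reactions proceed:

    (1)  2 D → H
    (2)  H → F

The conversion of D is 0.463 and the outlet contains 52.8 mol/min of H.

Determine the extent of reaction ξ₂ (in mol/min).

ξ₂ = 53.2 mol/min

Conversion of D: D consumed = 2ξ₁ = 0.463 × 457.8 → ξ₁ = 106 mol/min.
H balance: n_H = 0 + 1ξ₁ − 1ξ₂ = 52.8 → ξ₂ = (1·106 − 52.8)/1 = 53.18 mol/min.
Outlet amounts (n = n₀ + Σ ν·ξ):
  D: 457.8 − 2(106) = 245.8
  H: 0 + 1(106) − 1(53.18) = 52.8
  F: 0 + 1(53.18) = 53.18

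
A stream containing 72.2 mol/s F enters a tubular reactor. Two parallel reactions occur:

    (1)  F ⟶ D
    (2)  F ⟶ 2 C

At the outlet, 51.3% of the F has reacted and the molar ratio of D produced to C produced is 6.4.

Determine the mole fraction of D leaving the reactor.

0.459

Conversion of F: F consumed = 0.513 × 72.2 = 37.04 mol/s = 1ξ₁ + 1ξ₂.
Selectivity: 1ξ₁ / (2ξ₂) = 6.4 → ξ₁ = 12.8 ξ₂.
Substitute: (1·12.8 + 1) ξ₂ = 37.04 → ξ₂ = 2.684 mol/s, ξ₁ = 34.35 mol/s.
Outlet amounts (n = n₀ + Σ ν·ξ):
  F: 72.2 − 1(34.35) − 1(2.684) = 35.16
  D: 0 + 1(34.35) = 34.35
  C: 0 + 2(2.684) = 5.368
Total out = 74.88 mol/s; y_D = 34.35 / 74.88 = 0.4588.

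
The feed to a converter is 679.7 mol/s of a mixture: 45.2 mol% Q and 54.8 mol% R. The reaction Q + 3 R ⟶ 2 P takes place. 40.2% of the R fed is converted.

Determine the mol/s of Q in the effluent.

257 mol/s

R reacted = 0.402 × 372.5 = 149.7 mol/s; ν_R = −3, so ξ = 149.7/3 = 49.91 mol/s.
Outlet amounts (n = n₀ + ν ξ):
  Q: 307.2 − 1(49.91) = 257.3
  R: 372.5 − 3(49.91) = 222.7
  P: 0 + 2(49.91) = 99.82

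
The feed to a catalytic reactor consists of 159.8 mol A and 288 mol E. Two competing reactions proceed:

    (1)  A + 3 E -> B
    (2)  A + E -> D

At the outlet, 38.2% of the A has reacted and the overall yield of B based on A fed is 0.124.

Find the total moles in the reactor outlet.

347 mol

Yield of B: 1ξ₁ / 159.8 = 0.124 → ξ₁ = 19.82 mol.
Conversion of A: 1ξ₁ + 1ξ₂ = 0.382 × 159.8 = 61.04 → ξ₂ = 41.23 mol.
Outlet amounts (n = n₀ + Σ ν·ξ):
  A: 159.8 − 1(19.82) − 1(41.23) = 98.76
  E: 288 − 3(19.82) − 1(41.23) = 187.3
  B: 0 + 1(19.82) = 19.82
  D: 0 + 1(41.23) = 41.23
Total out = 98.76 + 187.3 + 19.82 + 41.23 = 347.1 mol.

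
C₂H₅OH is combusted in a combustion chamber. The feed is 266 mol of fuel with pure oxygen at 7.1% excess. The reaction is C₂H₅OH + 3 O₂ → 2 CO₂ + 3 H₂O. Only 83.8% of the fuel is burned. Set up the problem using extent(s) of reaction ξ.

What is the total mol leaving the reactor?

1340 mol

Stoichiometric O₂ = 3 × 266 = 798 mol; O₂ fed = 798 × 1.071 = 854.7 mol.
Fuel reacted = 0.838 × 266 → ξ = 222.9 mol.
Outlet (n = n₀ + ν ξ):
  C₂H₅OH: 266 − 1(222.9) = 43.09
  O₂: 854.7 − 3(222.9) = 185.9
  CO₂: 0 + 2(222.9) = 445.8
  H₂O: 0 + 3(222.9) = 668.7
Total out = 43.09 + 185.9 + 445.8 + 668.7 = 1344 mol.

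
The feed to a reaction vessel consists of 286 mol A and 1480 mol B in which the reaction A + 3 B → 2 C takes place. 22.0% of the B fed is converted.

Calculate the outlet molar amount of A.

177 mol

B reacted = 0.22 × 1480 = 325.6 mol; ν_B = −3, so ξ = 325.6/3 = 108.5 mol.
Outlet amounts (n = n₀ + ν ξ):
  A: 286 − 1(108.5) = 177.5
  B: 1480 − 3(108.5) = 1154
  C: 0 + 2(108.5) = 217.1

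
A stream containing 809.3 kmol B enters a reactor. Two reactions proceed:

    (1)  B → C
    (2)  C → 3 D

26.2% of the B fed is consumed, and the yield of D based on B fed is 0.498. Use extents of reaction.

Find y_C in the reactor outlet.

0.0721

Conversion of B: B consumed = 1ξ₁ = 0.262 × 809.3 → ξ₁ = 212 kmol.
Yield of D: 3ξ₂ / 809.3 = 0.498 → ξ₂ = 134.3 kmol.
Outlet amounts (n = n₀ + Σ ν·ξ):
  B: 809.3 − 1(212) = 597.3
  C: 0 + 1(212) − 1(134.3) = 77.69
  D: 0 + 3(134.3) = 403
Total out = 1078 kmol; y_C = 77.69 / 1078 = 0.07207.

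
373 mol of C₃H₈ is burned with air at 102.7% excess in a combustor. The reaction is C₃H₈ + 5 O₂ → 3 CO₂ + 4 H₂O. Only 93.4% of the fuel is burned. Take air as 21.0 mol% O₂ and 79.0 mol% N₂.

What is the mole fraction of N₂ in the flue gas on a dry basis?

0.821

Stoichiometric O₂ = 5 × 373 = 1865 mol; O₂ fed = 1865 × 2.027 = 3780 mol.
N₂ fed = 3780 × 79/21 = 14220 mol.
Fuel reacted = 0.934 × 373 → ξ = 348.4 mol.
Outlet (n = n₀ + ν ξ):
  C₃H₈: 373 − 1(348.4) = 24.62
  O₂: 3780 − 5(348.4) = 2038
  N₂: 14220 (inert)
  CO₂: 0 + 3(348.4) = 1045
  H₂O: 0 + 4(348.4) = 1394
Dry total = 17330 mol; y_N₂ (dry) = 14220 / 17330 = 0.8206.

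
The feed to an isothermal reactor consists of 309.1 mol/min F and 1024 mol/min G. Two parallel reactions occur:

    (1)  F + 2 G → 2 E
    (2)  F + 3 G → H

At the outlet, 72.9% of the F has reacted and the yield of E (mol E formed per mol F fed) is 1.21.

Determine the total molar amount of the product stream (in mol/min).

1030 mol/min

Yield of E: 2ξ₁ / 309.1 = 1.21 → ξ₁ = 187 mol/min.
Conversion of F: 1ξ₁ + 1ξ₂ = 0.729 × 309.1 = 225.3 → ξ₂ = 38.33 mol/min.
Outlet amounts (n = n₀ + Σ ν·ξ):
  F: 309.1 − 1(187) − 1(38.33) = 83.77
  G: 1024 − 2(187) − 3(38.33) = 535
  E: 0 + 2(187) = 374
  H: 0 + 1(38.33) = 38.33
Total out = 83.77 + 535 + 374 + 38.33 = 1031 mol/min.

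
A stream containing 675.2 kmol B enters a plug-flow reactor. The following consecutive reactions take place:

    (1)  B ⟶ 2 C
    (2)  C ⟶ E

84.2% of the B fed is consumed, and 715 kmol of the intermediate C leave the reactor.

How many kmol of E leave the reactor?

422 kmol

Conversion of B: B consumed = 1ξ₁ = 0.842 × 675.2 → ξ₁ = 568.5 kmol.
C balance: n_C = 0 + 2ξ₁ − 1ξ₂ = 715 → ξ₂ = (2·568.5 − 715)/1 = 422 kmol.
Outlet amounts (n = n₀ + Σ ν·ξ):
  B: 675.2 − 1(568.5) = 106.7
  C: 0 + 2(568.5) − 1(422) = 715
  E: 0 + 1(422) = 422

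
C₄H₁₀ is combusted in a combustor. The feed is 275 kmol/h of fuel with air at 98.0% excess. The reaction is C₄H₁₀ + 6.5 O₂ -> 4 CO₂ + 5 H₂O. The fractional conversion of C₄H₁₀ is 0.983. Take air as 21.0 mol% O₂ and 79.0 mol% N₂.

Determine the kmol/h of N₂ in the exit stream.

13300 kmol/h

Stoichiometric O₂ = 6.5 × 275 = 1788 kmol/h; O₂ fed = 1788 × 1.980 = 3539 kmol/h.
N₂ fed = 3539 × 79/21 = 13310 kmol/h.
Fuel reacted = 0.983 × 275 → ξ = 270.3 kmol/h.
Outlet (n = n₀ + ν ξ):
  C₄H₁₀: 275 − 1(270.3) = 4.675
  O₂: 3539 − 6.5(270.3) = 1782
  N₂: 13310 (inert)
  CO₂: 0 + 4(270.3) = 1081
  H₂O: 0 + 5(270.3) = 1352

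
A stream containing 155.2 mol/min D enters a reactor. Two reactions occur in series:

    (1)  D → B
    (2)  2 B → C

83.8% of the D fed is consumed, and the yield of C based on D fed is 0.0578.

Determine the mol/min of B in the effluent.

112 mol/min

Conversion of D: D consumed = 1ξ₁ = 0.838 × 155.2 → ξ₁ = 130.1 mol/min.
Yield of C: 1ξ₂ / 155.2 = 0.0578 → ξ₂ = 8.971 mol/min.
Outlet amounts (n = n₀ + Σ ν·ξ):
  D: 155.2 − 1(130.1) = 25.14
  B: 0 + 1(130.1) − 2(8.971) = 112.1
  C: 0 + 1(8.971) = 8.971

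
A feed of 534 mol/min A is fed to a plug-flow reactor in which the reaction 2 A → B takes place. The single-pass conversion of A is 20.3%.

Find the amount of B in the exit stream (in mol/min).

A reacted = 0.203 × 534 = 108.4 mol/min; ν_A = −2, so ξ = 108.4/2 = 54.2 mol/min.
Outlet amounts (n = n₀ + ν ξ):
  A: 534 − 2(54.2) = 425.6
  B: 0 + 1(54.2) = 54.2

54.2 mol/min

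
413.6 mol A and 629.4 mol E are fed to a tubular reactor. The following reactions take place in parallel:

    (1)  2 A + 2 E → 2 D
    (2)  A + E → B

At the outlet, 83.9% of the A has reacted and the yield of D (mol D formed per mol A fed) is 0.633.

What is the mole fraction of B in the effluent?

Yield of D: 2ξ₁ / 413.6 = 0.633 → ξ₁ = 130.9 mol.
Conversion of A: 2ξ₁ + 1ξ₂ = 0.839 × 413.6 = 347 → ξ₂ = 85.2 mol.
Outlet amounts (n = n₀ + Σ ν·ξ):
  A: 413.6 − 2(130.9) − 1(85.2) = 66.59
  E: 629.4 − 2(130.9) − 1(85.2) = 282.4
  D: 0 + 2(130.9) = 261.8
  B: 0 + 1(85.2) = 85.2
Total out = 696 mol; y_B = 85.2 / 696 = 0.1224.

0.122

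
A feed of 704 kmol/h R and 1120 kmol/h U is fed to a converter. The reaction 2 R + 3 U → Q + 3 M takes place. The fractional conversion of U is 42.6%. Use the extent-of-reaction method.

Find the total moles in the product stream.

1660 kmol/h

U reacted = 0.426 × 1120 = 477.1 kmol/h; ν_U = −3, so ξ = 477.1/3 = 159 kmol/h.
Outlet amounts (n = n₀ + ν ξ):
  R: 704 − 2(159) = 385.9
  U: 1120 − 3(159) = 642.9
  Q: 0 + 1(159) = 159
  M: 0 + 3(159) = 477.1
Total out = 385.9 + 642.9 + 159 + 477.1 = 1665 kmol/h.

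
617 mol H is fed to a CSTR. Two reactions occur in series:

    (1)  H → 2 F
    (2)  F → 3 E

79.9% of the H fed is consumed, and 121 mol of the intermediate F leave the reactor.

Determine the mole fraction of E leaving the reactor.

Conversion of H: H consumed = 1ξ₁ = 0.799 × 617 → ξ₁ = 493 mol.
F balance: n_F = 0 + 2ξ₁ − 1ξ₂ = 121 → ξ₂ = (2·493 − 121)/1 = 865 mol.
Outlet amounts (n = n₀ + Σ ν·ξ):
  H: 617 − 1(493) = 124
  F: 0 + 2(493) − 1(865) = 121
  E: 0 + 3(865) = 2595
Total out = 2840 mol; y_E = 2595 / 2840 = 0.9137.

0.914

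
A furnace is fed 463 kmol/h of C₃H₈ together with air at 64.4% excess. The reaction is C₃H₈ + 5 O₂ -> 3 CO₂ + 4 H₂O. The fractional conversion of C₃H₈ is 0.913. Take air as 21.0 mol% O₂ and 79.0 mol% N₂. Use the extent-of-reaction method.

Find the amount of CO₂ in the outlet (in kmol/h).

1270 kmol/h

Stoichiometric O₂ = 5 × 463 = 2315 kmol/h; O₂ fed = 2315 × 1.644 = 3806 kmol/h.
N₂ fed = 3806 × 79/21 = 14320 kmol/h.
Fuel reacted = 0.913 × 463 → ξ = 422.7 kmol/h.
Outlet (n = n₀ + ν ξ):
  C₃H₈: 463 − 1(422.7) = 40.28
  O₂: 3806 − 5(422.7) = 1692
  N₂: 14320 (inert)
  CO₂: 0 + 3(422.7) = 1268
  H₂O: 0 + 4(422.7) = 1691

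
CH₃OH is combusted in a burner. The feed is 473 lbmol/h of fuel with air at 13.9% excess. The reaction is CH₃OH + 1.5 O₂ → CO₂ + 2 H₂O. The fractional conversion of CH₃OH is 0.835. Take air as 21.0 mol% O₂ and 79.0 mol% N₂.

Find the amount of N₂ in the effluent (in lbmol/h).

3040 lbmol/h

Stoichiometric O₂ = 1.5 × 473 = 709.5 lbmol/h; O₂ fed = 709.5 × 1.139 = 808.1 lbmol/h.
N₂ fed = 808.1 × 79/21 = 3040 lbmol/h.
Fuel reacted = 0.835 × 473 → ξ = 395 lbmol/h.
Outlet (n = n₀ + ν ξ):
  CH₃OH: 473 − 1(395) = 78.05
  O₂: 808.1 − 1.5(395) = 215.7
  N₂: 3040 (inert)
  CO₂: 0 + 1(395) = 395
  H₂O: 0 + 2(395) = 789.9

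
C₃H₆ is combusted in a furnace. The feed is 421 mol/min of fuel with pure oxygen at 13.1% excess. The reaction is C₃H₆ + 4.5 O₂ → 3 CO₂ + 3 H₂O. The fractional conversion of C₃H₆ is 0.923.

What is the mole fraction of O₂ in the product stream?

Stoichiometric O₂ = 4.5 × 421 = 1894 mol/min; O₂ fed = 1894 × 1.131 = 2143 mol/min.
Fuel reacted = 0.923 × 421 → ξ = 388.6 mol/min.
Outlet (n = n₀ + ν ξ):
  C₃H₆: 421 − 1(388.6) = 32.42
  O₂: 2143 − 4.5(388.6) = 394.1
  CO₂: 0 + 3(388.6) = 1166
  H₂O: 0 + 3(388.6) = 1166
Total out = 2758 mol/min; y_O₂ = 394.1 / 2758 = 0.1429.

0.143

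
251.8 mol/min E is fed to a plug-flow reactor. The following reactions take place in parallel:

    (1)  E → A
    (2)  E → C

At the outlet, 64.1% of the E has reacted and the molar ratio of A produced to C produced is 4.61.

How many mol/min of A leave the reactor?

133 mol/min

Conversion of E: E consumed = 0.641 × 251.8 = 161.4 mol/min = 1ξ₁ + 1ξ₂.
Selectivity: 1ξ₁ / (1ξ₂) = 4.61 → ξ₁ = 4.61 ξ₂.
Substitute: (1·4.61 + 1) ξ₂ = 161.4 → ξ₂ = 28.77 mol/min, ξ₁ = 132.6 mol/min.
Outlet amounts (n = n₀ + Σ ν·ξ):
  E: 251.8 − 1(132.6) − 1(28.77) = 90.4
  A: 0 + 1(132.6) = 132.6
  C: 0 + 1(28.77) = 28.77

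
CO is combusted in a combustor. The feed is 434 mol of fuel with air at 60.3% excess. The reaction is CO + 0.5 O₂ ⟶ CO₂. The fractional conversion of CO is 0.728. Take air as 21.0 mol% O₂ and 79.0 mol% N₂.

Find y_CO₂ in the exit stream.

0.163

Stoichiometric O₂ = 0.5 × 434 = 217 mol; O₂ fed = 217 × 1.603 = 347.9 mol.
N₂ fed = 347.9 × 79/21 = 1309 mol.
Fuel reacted = 0.728 × 434 → ξ = 316 mol.
Outlet (n = n₀ + ν ξ):
  CO: 434 − 1(316) = 118
  O₂: 347.9 − 0.5(316) = 189.9
  N₂: 1309 (inert)
  CO₂: 0 + 1(316) = 316
Total out = 1932 mol; y_CO₂ = 316 / 1932 = 0.1635.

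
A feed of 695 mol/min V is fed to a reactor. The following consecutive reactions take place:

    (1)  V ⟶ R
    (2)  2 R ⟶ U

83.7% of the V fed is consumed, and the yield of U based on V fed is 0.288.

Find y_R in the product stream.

0.367

Conversion of V: V consumed = 1ξ₁ = 0.837 × 695 → ξ₁ = 581.7 mol/min.
Yield of U: 1ξ₂ / 695 = 0.288 → ξ₂ = 200.2 mol/min.
Outlet amounts (n = n₀ + Σ ν·ξ):
  V: 695 − 1(581.7) = 113.3
  R: 0 + 1(581.7) − 2(200.2) = 181.4
  U: 0 + 1(200.2) = 200.2
Total out = 494.8 mol/min; y_R = 181.4 / 494.8 = 0.3666.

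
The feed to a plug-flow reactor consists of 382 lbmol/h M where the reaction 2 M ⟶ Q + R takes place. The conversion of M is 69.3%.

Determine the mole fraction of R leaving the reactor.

0.346

M reacted = 0.693 × 382 = 264.7 lbmol/h; ν_M = −2, so ξ = 264.7/2 = 132.4 lbmol/h.
Outlet amounts (n = n₀ + ν ξ):
  M: 382 − 2(132.4) = 117.3
  Q: 0 + 1(132.4) = 132.4
  R: 0 + 1(132.4) = 132.4
Total out = 382 lbmol/h; y_R = 132.4 / 382 = 0.3465.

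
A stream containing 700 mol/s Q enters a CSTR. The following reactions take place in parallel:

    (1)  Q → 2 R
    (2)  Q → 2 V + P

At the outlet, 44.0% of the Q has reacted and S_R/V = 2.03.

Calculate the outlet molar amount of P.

102 mol/s

Conversion of Q: Q consumed = 0.44 × 700 = 308 mol/s = 1ξ₁ + 1ξ₂.
Selectivity: 2ξ₁ / (2ξ₂) = 2.03 → ξ₁ = 2.03 ξ₂.
Substitute: (1·2.03 + 1) ξ₂ = 308 → ξ₂ = 101.7 mol/s, ξ₁ = 206.3 mol/s.
Outlet amounts (n = n₀ + Σ ν·ξ):
  Q: 700 − 1(206.3) − 1(101.7) = 392
  R: 0 + 2(206.3) = 412.7
  V: 0 + 2(101.7) = 203.3
  P: 0 + 1(101.7) = 101.7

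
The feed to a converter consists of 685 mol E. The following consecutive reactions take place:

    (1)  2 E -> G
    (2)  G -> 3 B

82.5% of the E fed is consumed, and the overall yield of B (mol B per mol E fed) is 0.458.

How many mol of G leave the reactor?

178 mol

Conversion of E: E consumed = 2ξ₁ = 0.825 × 685 → ξ₁ = 282.6 mol.
Yield of B: 3ξ₂ / 685 = 0.458 → ξ₂ = 104.6 mol.
Outlet amounts (n = n₀ + Σ ν·ξ):
  E: 685 − 2(282.6) = 119.9
  G: 0 + 1(282.6) − 1(104.6) = 178
  B: 0 + 3(104.6) = 313.7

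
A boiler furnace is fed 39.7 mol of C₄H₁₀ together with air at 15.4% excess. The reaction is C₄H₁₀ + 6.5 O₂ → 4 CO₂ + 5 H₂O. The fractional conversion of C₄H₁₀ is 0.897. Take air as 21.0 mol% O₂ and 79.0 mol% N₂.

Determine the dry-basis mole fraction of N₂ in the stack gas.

0.84

Stoichiometric O₂ = 6.5 × 39.7 = 258.1 mol; O₂ fed = 258.1 × 1.154 = 297.8 mol.
N₂ fed = 297.8 × 79/21 = 1120 mol.
Fuel reacted = 0.897 × 39.7 → ξ = 35.61 mol.
Outlet (n = n₀ + ν ξ):
  C₄H₁₀: 39.7 − 1(35.61) = 4.089
  O₂: 297.8 − 6.5(35.61) = 66.32
  N₂: 1120 (inert)
  CO₂: 0 + 4(35.61) = 142.4
  H₂O: 0 + 5(35.61) = 178.1
Dry total = 1333 mol; y_N₂ (dry) = 1120 / 1333 = 0.8403.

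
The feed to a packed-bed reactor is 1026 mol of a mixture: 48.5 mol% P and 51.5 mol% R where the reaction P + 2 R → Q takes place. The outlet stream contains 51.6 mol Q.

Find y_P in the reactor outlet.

0.483

For Q: n = n₀ + 1ξ → 51.6 = 0 + 1ξ, giving ξ = 51.6 mol.
Outlet amounts (n = n₀ + ν ξ):
  P: 497.6 − 1(51.6) = 446
  R: 528.4 − 2(51.6) = 425.2
  Q: 0 + 1(51.6) = 51.6
Total out = 922.8 mol; y_P = 446 / 922.8 = 0.4833.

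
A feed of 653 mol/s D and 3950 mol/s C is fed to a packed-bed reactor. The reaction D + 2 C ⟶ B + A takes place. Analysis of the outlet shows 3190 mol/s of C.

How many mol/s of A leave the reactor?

For C: n = n₀ − 2ξ → 3190 = 3950 − 2ξ, giving ξ = 380 mol/s.
Outlet amounts (n = n₀ + ν ξ):
  D: 653 − 1(380) = 273
  C: 3950 − 2(380) = 3190
  B: 0 + 1(380) = 380
  A: 0 + 1(380) = 380

380 mol/s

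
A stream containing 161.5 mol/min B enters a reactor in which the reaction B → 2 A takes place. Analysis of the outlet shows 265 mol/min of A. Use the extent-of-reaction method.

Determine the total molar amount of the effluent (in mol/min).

294 mol/min

For A: n = n₀ + 2ξ → 265 = 0 + 2ξ, giving ξ = 132.5 mol/min.
Outlet amounts (n = n₀ + ν ξ):
  B: 161.5 − 1(132.5) = 29
  A: 0 + 2(132.5) = 265
Total out = 29 + 265 = 294 mol/min.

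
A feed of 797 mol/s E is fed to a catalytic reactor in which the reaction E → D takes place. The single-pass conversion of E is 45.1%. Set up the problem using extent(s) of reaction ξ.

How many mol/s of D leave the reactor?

359 mol/s

E reacted = 0.451 × 797 = 359.4 mol/s; ν_E = −1, so ξ = 359.4/1 = 359.4 mol/s.
Outlet amounts (n = n₀ + ν ξ):
  E: 797 − 1(359.4) = 437.6
  D: 0 + 1(359.4) = 359.4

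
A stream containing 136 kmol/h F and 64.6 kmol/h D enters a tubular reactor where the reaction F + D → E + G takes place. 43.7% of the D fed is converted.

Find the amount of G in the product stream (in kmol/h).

D reacted = 0.437 × 64.6 = 28.23 kmol/h; ν_D = −1, so ξ = 28.23/1 = 28.23 kmol/h.
Outlet amounts (n = n₀ + ν ξ):
  F: 136 − 1(28.23) = 107.8
  D: 64.6 − 1(28.23) = 36.37
  E: 0 + 1(28.23) = 28.23
  G: 0 + 1(28.23) = 28.23

28.2 kmol/h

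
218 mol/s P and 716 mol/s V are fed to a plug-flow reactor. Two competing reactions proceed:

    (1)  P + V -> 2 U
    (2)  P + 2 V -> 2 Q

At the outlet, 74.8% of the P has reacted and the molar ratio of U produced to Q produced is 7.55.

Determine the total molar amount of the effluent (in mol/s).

Conversion of P: P consumed = 0.748 × 218 = 163.1 mol/s = 1ξ₁ + 1ξ₂.
Selectivity: 2ξ₁ / (2ξ₂) = 7.55 → ξ₁ = 7.55 ξ₂.
Substitute: (1·7.55 + 1) ξ₂ = 163.1 → ξ₂ = 19.07 mol/s, ξ₁ = 144 mol/s.
Outlet amounts (n = n₀ + Σ ν·ξ):
  P: 218 − 1(144) − 1(19.07) = 54.94
  V: 716 − 1(144) − 2(19.07) = 533.9
  U: 0 + 2(144) = 288
  Q: 0 + 2(19.07) = 38.14
Total out = 54.94 + 533.9 + 288 + 38.14 = 914.9 mol/s.

915 mol/s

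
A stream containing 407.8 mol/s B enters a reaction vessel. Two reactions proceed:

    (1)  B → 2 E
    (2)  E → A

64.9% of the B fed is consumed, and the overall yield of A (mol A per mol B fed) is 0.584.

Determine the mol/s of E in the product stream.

Conversion of B: B consumed = 1ξ₁ = 0.649 × 407.8 → ξ₁ = 264.7 mol/s.
Yield of A: 1ξ₂ / 407.8 = 0.584 → ξ₂ = 238.2 mol/s.
Outlet amounts (n = n₀ + Σ ν·ξ):
  B: 407.8 − 1(264.7) = 143.1
  E: 0 + 2(264.7) − 1(238.2) = 291.2
  A: 0 + 1(238.2) = 238.2

291 mol/s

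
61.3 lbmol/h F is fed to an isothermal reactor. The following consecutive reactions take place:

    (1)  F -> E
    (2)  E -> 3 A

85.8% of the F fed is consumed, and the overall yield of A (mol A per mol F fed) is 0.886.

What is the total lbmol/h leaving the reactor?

97.5 lbmol/h

Conversion of F: F consumed = 1ξ₁ = 0.858 × 61.3 → ξ₁ = 52.6 lbmol/h.
Yield of A: 3ξ₂ / 61.3 = 0.886 → ξ₂ = 18.1 lbmol/h.
Outlet amounts (n = n₀ + Σ ν·ξ):
  F: 61.3 − 1(52.6) = 8.705
  E: 0 + 1(52.6) − 1(18.1) = 34.49
  A: 0 + 3(18.1) = 54.31
Total out = 8.705 + 34.49 + 54.31 = 97.51 lbmol/h.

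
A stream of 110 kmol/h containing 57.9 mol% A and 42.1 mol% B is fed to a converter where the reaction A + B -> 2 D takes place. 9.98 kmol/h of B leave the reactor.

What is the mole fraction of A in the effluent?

For B: n = n₀ − 1ξ → 9.98 = 46.31 − 1ξ, giving ξ = 36.33 kmol/h.
Outlet amounts (n = n₀ + ν ξ):
  A: 63.69 − 1(36.33) = 27.36
  B: 46.31 − 1(36.33) = 9.98
  D: 0 + 2(36.33) = 72.66
Total out = 110 kmol/h; y_A = 27.36 / 110 = 0.2487.

0.249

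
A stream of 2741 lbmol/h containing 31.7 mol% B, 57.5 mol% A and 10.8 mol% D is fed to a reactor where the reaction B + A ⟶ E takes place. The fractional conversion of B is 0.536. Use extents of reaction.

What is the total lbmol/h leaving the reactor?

2280 lbmol/h

B reacted = 0.536 × 868.9 = 465.7 lbmol/h; ν_B = −1, so ξ = 465.7/1 = 465.7 lbmol/h.
Outlet amounts (n = n₀ + ν ξ):
  B: 868.9 − 1(465.7) = 403.2
  A: 1576 − 1(465.7) = 1110
  E: 0 + 1(465.7) = 465.7
  D: 296 (inert)
Total out = 403.2 + 1110 + 465.7 + 296 = 2275 lbmol/h.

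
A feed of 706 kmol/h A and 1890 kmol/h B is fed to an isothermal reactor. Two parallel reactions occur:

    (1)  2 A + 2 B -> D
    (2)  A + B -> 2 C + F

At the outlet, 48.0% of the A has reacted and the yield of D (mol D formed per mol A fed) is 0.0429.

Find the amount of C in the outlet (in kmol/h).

Yield of D: 1ξ₁ / 706 = 0.0429 → ξ₁ = 30.29 kmol/h.
Conversion of A: 2ξ₁ + 1ξ₂ = 0.48 × 706 = 338.9 → ξ₂ = 278.3 kmol/h.
Outlet amounts (n = n₀ + Σ ν·ξ):
  A: 706 − 2(30.29) − 1(278.3) = 367.1
  B: 1890 − 2(30.29) − 1(278.3) = 1551
  D: 0 + 1(30.29) = 30.29
  C: 0 + 2(278.3) = 556.6
  F: 0 + 1(278.3) = 278.3

557 kmol/h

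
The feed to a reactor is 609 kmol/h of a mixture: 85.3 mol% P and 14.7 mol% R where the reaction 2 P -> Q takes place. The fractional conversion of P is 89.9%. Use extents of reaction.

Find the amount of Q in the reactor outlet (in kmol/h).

234 kmol/h

P reacted = 0.899 × 519.5 = 467 kmol/h; ν_P = −2, so ξ = 467/2 = 233.5 kmol/h.
Outlet amounts (n = n₀ + ν ξ):
  P: 519.5 − 2(233.5) = 52.47
  Q: 0 + 1(233.5) = 233.5
  R: 89.52 (inert)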